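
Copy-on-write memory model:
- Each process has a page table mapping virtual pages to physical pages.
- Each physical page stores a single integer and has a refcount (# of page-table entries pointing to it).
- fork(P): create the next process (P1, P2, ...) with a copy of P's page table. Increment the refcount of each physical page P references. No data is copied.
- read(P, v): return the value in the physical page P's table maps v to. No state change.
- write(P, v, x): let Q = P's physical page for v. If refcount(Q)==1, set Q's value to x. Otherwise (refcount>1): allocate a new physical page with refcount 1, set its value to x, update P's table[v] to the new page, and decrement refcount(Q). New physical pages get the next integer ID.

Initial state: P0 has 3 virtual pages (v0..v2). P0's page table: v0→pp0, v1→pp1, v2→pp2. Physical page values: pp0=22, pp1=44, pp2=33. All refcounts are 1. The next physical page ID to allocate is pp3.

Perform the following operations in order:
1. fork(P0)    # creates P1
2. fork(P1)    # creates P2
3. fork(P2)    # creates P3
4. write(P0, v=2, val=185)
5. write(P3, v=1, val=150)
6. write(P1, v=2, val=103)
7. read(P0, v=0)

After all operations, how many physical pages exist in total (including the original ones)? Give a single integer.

Answer: 6

Derivation:
Op 1: fork(P0) -> P1. 3 ppages; refcounts: pp0:2 pp1:2 pp2:2
Op 2: fork(P1) -> P2. 3 ppages; refcounts: pp0:3 pp1:3 pp2:3
Op 3: fork(P2) -> P3. 3 ppages; refcounts: pp0:4 pp1:4 pp2:4
Op 4: write(P0, v2, 185). refcount(pp2)=4>1 -> COPY to pp3. 4 ppages; refcounts: pp0:4 pp1:4 pp2:3 pp3:1
Op 5: write(P3, v1, 150). refcount(pp1)=4>1 -> COPY to pp4. 5 ppages; refcounts: pp0:4 pp1:3 pp2:3 pp3:1 pp4:1
Op 6: write(P1, v2, 103). refcount(pp2)=3>1 -> COPY to pp5. 6 ppages; refcounts: pp0:4 pp1:3 pp2:2 pp3:1 pp4:1 pp5:1
Op 7: read(P0, v0) -> 22. No state change.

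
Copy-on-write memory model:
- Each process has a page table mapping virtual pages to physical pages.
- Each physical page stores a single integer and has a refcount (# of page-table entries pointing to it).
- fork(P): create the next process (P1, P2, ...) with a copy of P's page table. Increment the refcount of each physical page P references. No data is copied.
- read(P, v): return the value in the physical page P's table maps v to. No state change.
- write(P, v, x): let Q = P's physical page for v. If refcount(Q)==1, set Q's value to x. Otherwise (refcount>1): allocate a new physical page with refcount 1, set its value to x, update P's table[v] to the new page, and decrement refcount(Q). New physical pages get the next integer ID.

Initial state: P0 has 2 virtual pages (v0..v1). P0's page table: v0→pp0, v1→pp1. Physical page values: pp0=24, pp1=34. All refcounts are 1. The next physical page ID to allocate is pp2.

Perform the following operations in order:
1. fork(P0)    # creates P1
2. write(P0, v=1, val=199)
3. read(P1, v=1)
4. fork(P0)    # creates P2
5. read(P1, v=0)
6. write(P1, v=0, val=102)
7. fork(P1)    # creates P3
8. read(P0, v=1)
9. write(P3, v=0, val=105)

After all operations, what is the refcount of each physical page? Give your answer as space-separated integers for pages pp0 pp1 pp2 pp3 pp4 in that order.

Op 1: fork(P0) -> P1. 2 ppages; refcounts: pp0:2 pp1:2
Op 2: write(P0, v1, 199). refcount(pp1)=2>1 -> COPY to pp2. 3 ppages; refcounts: pp0:2 pp1:1 pp2:1
Op 3: read(P1, v1) -> 34. No state change.
Op 4: fork(P0) -> P2. 3 ppages; refcounts: pp0:3 pp1:1 pp2:2
Op 5: read(P1, v0) -> 24. No state change.
Op 6: write(P1, v0, 102). refcount(pp0)=3>1 -> COPY to pp3. 4 ppages; refcounts: pp0:2 pp1:1 pp2:2 pp3:1
Op 7: fork(P1) -> P3. 4 ppages; refcounts: pp0:2 pp1:2 pp2:2 pp3:2
Op 8: read(P0, v1) -> 199. No state change.
Op 9: write(P3, v0, 105). refcount(pp3)=2>1 -> COPY to pp4. 5 ppages; refcounts: pp0:2 pp1:2 pp2:2 pp3:1 pp4:1

Answer: 2 2 2 1 1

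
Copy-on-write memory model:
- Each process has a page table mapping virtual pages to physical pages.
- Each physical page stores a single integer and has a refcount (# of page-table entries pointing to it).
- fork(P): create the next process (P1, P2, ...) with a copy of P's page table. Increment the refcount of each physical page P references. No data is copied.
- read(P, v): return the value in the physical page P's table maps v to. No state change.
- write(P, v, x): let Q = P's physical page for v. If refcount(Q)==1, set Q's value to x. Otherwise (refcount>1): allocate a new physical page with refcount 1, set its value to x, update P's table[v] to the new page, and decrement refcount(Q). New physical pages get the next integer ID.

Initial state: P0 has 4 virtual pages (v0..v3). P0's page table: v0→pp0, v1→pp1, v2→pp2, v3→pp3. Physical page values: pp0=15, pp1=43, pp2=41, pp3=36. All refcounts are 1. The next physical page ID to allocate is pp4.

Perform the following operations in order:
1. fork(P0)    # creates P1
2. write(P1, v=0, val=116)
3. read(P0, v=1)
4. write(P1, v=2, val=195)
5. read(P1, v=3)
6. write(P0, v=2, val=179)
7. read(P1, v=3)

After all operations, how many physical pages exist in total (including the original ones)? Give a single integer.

Answer: 6

Derivation:
Op 1: fork(P0) -> P1. 4 ppages; refcounts: pp0:2 pp1:2 pp2:2 pp3:2
Op 2: write(P1, v0, 116). refcount(pp0)=2>1 -> COPY to pp4. 5 ppages; refcounts: pp0:1 pp1:2 pp2:2 pp3:2 pp4:1
Op 3: read(P0, v1) -> 43. No state change.
Op 4: write(P1, v2, 195). refcount(pp2)=2>1 -> COPY to pp5. 6 ppages; refcounts: pp0:1 pp1:2 pp2:1 pp3:2 pp4:1 pp5:1
Op 5: read(P1, v3) -> 36. No state change.
Op 6: write(P0, v2, 179). refcount(pp2)=1 -> write in place. 6 ppages; refcounts: pp0:1 pp1:2 pp2:1 pp3:2 pp4:1 pp5:1
Op 7: read(P1, v3) -> 36. No state change.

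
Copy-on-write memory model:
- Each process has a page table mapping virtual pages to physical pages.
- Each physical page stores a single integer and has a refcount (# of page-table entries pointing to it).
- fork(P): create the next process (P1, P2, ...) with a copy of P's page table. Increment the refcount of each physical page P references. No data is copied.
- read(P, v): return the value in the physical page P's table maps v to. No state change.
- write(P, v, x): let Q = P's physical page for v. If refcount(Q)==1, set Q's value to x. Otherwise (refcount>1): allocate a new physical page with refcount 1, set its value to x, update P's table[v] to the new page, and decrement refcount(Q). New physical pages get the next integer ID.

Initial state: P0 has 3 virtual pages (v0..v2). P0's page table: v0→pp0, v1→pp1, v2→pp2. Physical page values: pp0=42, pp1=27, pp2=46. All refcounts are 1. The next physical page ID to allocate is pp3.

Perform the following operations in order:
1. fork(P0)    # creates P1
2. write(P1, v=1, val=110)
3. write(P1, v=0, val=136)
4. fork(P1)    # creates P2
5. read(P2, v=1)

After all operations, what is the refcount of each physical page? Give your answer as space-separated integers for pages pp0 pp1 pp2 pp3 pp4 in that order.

Op 1: fork(P0) -> P1. 3 ppages; refcounts: pp0:2 pp1:2 pp2:2
Op 2: write(P1, v1, 110). refcount(pp1)=2>1 -> COPY to pp3. 4 ppages; refcounts: pp0:2 pp1:1 pp2:2 pp3:1
Op 3: write(P1, v0, 136). refcount(pp0)=2>1 -> COPY to pp4. 5 ppages; refcounts: pp0:1 pp1:1 pp2:2 pp3:1 pp4:1
Op 4: fork(P1) -> P2. 5 ppages; refcounts: pp0:1 pp1:1 pp2:3 pp3:2 pp4:2
Op 5: read(P2, v1) -> 110. No state change.

Answer: 1 1 3 2 2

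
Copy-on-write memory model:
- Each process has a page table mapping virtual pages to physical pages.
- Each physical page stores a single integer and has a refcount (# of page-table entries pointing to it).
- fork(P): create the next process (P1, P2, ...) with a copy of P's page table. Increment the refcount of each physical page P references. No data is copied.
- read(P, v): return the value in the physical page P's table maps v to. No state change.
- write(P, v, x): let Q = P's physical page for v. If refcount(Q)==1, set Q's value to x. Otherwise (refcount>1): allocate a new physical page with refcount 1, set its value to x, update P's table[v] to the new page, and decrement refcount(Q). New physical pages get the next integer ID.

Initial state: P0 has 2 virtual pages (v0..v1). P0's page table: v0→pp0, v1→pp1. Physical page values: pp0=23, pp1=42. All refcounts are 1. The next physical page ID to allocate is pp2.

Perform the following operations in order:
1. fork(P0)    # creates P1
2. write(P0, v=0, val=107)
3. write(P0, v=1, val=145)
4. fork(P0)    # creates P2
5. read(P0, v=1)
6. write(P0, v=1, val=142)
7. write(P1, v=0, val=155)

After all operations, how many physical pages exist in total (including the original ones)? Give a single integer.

Op 1: fork(P0) -> P1. 2 ppages; refcounts: pp0:2 pp1:2
Op 2: write(P0, v0, 107). refcount(pp0)=2>1 -> COPY to pp2. 3 ppages; refcounts: pp0:1 pp1:2 pp2:1
Op 3: write(P0, v1, 145). refcount(pp1)=2>1 -> COPY to pp3. 4 ppages; refcounts: pp0:1 pp1:1 pp2:1 pp3:1
Op 4: fork(P0) -> P2. 4 ppages; refcounts: pp0:1 pp1:1 pp2:2 pp3:2
Op 5: read(P0, v1) -> 145. No state change.
Op 6: write(P0, v1, 142). refcount(pp3)=2>1 -> COPY to pp4. 5 ppages; refcounts: pp0:1 pp1:1 pp2:2 pp3:1 pp4:1
Op 7: write(P1, v0, 155). refcount(pp0)=1 -> write in place. 5 ppages; refcounts: pp0:1 pp1:1 pp2:2 pp3:1 pp4:1

Answer: 5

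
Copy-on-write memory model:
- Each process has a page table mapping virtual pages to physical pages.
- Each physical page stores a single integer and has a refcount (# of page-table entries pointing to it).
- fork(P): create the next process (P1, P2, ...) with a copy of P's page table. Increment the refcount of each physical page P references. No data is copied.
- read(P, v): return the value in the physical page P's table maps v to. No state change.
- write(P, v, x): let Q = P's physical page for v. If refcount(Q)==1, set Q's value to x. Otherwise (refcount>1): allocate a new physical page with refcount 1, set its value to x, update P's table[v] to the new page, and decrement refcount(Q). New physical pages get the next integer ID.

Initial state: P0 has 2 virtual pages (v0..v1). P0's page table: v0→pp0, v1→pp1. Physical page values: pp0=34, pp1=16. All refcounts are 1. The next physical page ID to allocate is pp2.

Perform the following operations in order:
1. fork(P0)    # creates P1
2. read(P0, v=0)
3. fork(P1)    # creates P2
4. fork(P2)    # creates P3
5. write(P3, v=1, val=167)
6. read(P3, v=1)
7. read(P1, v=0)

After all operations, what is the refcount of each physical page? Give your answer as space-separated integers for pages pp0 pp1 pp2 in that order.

Op 1: fork(P0) -> P1. 2 ppages; refcounts: pp0:2 pp1:2
Op 2: read(P0, v0) -> 34. No state change.
Op 3: fork(P1) -> P2. 2 ppages; refcounts: pp0:3 pp1:3
Op 4: fork(P2) -> P3. 2 ppages; refcounts: pp0:4 pp1:4
Op 5: write(P3, v1, 167). refcount(pp1)=4>1 -> COPY to pp2. 3 ppages; refcounts: pp0:4 pp1:3 pp2:1
Op 6: read(P3, v1) -> 167. No state change.
Op 7: read(P1, v0) -> 34. No state change.

Answer: 4 3 1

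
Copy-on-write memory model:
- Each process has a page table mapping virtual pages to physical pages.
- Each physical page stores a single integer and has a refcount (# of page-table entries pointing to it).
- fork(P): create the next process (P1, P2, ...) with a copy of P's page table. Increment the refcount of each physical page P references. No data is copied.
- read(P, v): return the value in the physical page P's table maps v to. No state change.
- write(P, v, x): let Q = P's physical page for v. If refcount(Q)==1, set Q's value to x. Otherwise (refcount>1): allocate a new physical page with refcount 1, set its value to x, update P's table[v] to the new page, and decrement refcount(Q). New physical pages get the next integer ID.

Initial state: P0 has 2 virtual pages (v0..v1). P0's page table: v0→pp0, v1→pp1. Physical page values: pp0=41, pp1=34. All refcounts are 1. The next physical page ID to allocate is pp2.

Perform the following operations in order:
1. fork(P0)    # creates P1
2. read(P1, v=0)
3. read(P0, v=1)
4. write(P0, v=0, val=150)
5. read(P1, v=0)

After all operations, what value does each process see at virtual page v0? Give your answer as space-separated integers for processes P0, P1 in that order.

Op 1: fork(P0) -> P1. 2 ppages; refcounts: pp0:2 pp1:2
Op 2: read(P1, v0) -> 41. No state change.
Op 3: read(P0, v1) -> 34. No state change.
Op 4: write(P0, v0, 150). refcount(pp0)=2>1 -> COPY to pp2. 3 ppages; refcounts: pp0:1 pp1:2 pp2:1
Op 5: read(P1, v0) -> 41. No state change.
P0: v0 -> pp2 = 150
P1: v0 -> pp0 = 41

Answer: 150 41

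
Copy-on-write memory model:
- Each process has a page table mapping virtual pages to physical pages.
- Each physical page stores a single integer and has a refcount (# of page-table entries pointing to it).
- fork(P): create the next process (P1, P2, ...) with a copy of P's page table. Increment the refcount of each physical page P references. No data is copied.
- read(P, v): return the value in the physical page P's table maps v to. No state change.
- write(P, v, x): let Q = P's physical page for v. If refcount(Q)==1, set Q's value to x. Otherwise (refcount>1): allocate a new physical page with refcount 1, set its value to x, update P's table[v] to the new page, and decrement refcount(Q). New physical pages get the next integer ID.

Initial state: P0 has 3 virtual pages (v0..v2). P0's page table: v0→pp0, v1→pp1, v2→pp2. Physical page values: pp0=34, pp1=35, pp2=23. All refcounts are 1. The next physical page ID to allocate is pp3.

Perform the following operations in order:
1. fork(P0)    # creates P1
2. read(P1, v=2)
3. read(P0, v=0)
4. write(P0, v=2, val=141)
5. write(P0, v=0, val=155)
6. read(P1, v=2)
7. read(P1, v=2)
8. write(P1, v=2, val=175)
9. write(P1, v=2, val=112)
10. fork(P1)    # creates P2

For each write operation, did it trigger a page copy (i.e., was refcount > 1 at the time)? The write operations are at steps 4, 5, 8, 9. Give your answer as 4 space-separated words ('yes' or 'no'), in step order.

Op 1: fork(P0) -> P1. 3 ppages; refcounts: pp0:2 pp1:2 pp2:2
Op 2: read(P1, v2) -> 23. No state change.
Op 3: read(P0, v0) -> 34. No state change.
Op 4: write(P0, v2, 141). refcount(pp2)=2>1 -> COPY to pp3. 4 ppages; refcounts: pp0:2 pp1:2 pp2:1 pp3:1
Op 5: write(P0, v0, 155). refcount(pp0)=2>1 -> COPY to pp4. 5 ppages; refcounts: pp0:1 pp1:2 pp2:1 pp3:1 pp4:1
Op 6: read(P1, v2) -> 23. No state change.
Op 7: read(P1, v2) -> 23. No state change.
Op 8: write(P1, v2, 175). refcount(pp2)=1 -> write in place. 5 ppages; refcounts: pp0:1 pp1:2 pp2:1 pp3:1 pp4:1
Op 9: write(P1, v2, 112). refcount(pp2)=1 -> write in place. 5 ppages; refcounts: pp0:1 pp1:2 pp2:1 pp3:1 pp4:1
Op 10: fork(P1) -> P2. 5 ppages; refcounts: pp0:2 pp1:3 pp2:2 pp3:1 pp4:1

yes yes no no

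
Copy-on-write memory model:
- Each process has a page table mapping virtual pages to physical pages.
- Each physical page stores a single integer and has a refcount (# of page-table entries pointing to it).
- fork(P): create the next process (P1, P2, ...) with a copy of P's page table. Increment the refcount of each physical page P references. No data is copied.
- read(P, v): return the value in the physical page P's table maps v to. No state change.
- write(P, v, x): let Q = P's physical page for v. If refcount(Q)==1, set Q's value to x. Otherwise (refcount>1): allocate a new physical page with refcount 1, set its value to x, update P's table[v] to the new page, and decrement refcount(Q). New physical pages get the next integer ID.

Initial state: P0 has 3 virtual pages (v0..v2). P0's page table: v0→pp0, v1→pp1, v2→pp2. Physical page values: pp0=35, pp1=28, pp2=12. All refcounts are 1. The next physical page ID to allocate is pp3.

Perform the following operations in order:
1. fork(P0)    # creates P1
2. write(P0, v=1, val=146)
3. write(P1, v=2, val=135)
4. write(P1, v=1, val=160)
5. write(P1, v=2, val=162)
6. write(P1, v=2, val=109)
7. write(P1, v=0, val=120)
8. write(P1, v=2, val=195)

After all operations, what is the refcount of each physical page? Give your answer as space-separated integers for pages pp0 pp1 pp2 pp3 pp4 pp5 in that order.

Answer: 1 1 1 1 1 1

Derivation:
Op 1: fork(P0) -> P1. 3 ppages; refcounts: pp0:2 pp1:2 pp2:2
Op 2: write(P0, v1, 146). refcount(pp1)=2>1 -> COPY to pp3. 4 ppages; refcounts: pp0:2 pp1:1 pp2:2 pp3:1
Op 3: write(P1, v2, 135). refcount(pp2)=2>1 -> COPY to pp4. 5 ppages; refcounts: pp0:2 pp1:1 pp2:1 pp3:1 pp4:1
Op 4: write(P1, v1, 160). refcount(pp1)=1 -> write in place. 5 ppages; refcounts: pp0:2 pp1:1 pp2:1 pp3:1 pp4:1
Op 5: write(P1, v2, 162). refcount(pp4)=1 -> write in place. 5 ppages; refcounts: pp0:2 pp1:1 pp2:1 pp3:1 pp4:1
Op 6: write(P1, v2, 109). refcount(pp4)=1 -> write in place. 5 ppages; refcounts: pp0:2 pp1:1 pp2:1 pp3:1 pp4:1
Op 7: write(P1, v0, 120). refcount(pp0)=2>1 -> COPY to pp5. 6 ppages; refcounts: pp0:1 pp1:1 pp2:1 pp3:1 pp4:1 pp5:1
Op 8: write(P1, v2, 195). refcount(pp4)=1 -> write in place. 6 ppages; refcounts: pp0:1 pp1:1 pp2:1 pp3:1 pp4:1 pp5:1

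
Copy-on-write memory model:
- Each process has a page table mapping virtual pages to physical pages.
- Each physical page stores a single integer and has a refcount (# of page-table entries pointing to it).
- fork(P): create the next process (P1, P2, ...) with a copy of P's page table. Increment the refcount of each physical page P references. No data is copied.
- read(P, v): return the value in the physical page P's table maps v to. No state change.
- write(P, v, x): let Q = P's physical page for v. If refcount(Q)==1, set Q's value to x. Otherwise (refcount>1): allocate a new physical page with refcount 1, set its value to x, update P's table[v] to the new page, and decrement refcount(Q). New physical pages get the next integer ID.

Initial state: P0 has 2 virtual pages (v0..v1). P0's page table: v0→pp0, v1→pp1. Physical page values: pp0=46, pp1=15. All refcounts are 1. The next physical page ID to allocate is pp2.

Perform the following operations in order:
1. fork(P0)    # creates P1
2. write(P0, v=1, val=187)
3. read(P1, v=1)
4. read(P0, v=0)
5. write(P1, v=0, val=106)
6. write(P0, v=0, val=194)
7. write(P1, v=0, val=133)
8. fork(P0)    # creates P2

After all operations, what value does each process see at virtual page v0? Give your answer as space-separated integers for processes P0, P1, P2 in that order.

Answer: 194 133 194

Derivation:
Op 1: fork(P0) -> P1. 2 ppages; refcounts: pp0:2 pp1:2
Op 2: write(P0, v1, 187). refcount(pp1)=2>1 -> COPY to pp2. 3 ppages; refcounts: pp0:2 pp1:1 pp2:1
Op 3: read(P1, v1) -> 15. No state change.
Op 4: read(P0, v0) -> 46. No state change.
Op 5: write(P1, v0, 106). refcount(pp0)=2>1 -> COPY to pp3. 4 ppages; refcounts: pp0:1 pp1:1 pp2:1 pp3:1
Op 6: write(P0, v0, 194). refcount(pp0)=1 -> write in place. 4 ppages; refcounts: pp0:1 pp1:1 pp2:1 pp3:1
Op 7: write(P1, v0, 133). refcount(pp3)=1 -> write in place. 4 ppages; refcounts: pp0:1 pp1:1 pp2:1 pp3:1
Op 8: fork(P0) -> P2. 4 ppages; refcounts: pp0:2 pp1:1 pp2:2 pp3:1
P0: v0 -> pp0 = 194
P1: v0 -> pp3 = 133
P2: v0 -> pp0 = 194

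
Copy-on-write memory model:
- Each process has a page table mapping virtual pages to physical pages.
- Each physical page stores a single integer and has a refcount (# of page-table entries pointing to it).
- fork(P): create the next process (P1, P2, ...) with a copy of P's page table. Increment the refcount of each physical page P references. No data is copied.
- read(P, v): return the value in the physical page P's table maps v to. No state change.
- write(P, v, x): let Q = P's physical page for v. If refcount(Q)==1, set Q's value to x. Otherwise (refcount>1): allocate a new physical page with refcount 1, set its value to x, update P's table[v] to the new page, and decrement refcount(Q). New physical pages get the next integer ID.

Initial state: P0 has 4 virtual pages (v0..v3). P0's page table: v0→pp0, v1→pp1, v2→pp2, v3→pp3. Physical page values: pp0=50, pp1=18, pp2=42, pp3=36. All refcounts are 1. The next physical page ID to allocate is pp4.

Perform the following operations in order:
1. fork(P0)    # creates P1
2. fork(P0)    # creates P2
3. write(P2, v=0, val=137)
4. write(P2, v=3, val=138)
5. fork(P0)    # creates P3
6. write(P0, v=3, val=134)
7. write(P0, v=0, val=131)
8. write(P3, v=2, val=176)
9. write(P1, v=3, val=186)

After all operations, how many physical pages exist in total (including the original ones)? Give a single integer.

Op 1: fork(P0) -> P1. 4 ppages; refcounts: pp0:2 pp1:2 pp2:2 pp3:2
Op 2: fork(P0) -> P2. 4 ppages; refcounts: pp0:3 pp1:3 pp2:3 pp3:3
Op 3: write(P2, v0, 137). refcount(pp0)=3>1 -> COPY to pp4. 5 ppages; refcounts: pp0:2 pp1:3 pp2:3 pp3:3 pp4:1
Op 4: write(P2, v3, 138). refcount(pp3)=3>1 -> COPY to pp5. 6 ppages; refcounts: pp0:2 pp1:3 pp2:3 pp3:2 pp4:1 pp5:1
Op 5: fork(P0) -> P3. 6 ppages; refcounts: pp0:3 pp1:4 pp2:4 pp3:3 pp4:1 pp5:1
Op 6: write(P0, v3, 134). refcount(pp3)=3>1 -> COPY to pp6. 7 ppages; refcounts: pp0:3 pp1:4 pp2:4 pp3:2 pp4:1 pp5:1 pp6:1
Op 7: write(P0, v0, 131). refcount(pp0)=3>1 -> COPY to pp7. 8 ppages; refcounts: pp0:2 pp1:4 pp2:4 pp3:2 pp4:1 pp5:1 pp6:1 pp7:1
Op 8: write(P3, v2, 176). refcount(pp2)=4>1 -> COPY to pp8. 9 ppages; refcounts: pp0:2 pp1:4 pp2:3 pp3:2 pp4:1 pp5:1 pp6:1 pp7:1 pp8:1
Op 9: write(P1, v3, 186). refcount(pp3)=2>1 -> COPY to pp9. 10 ppages; refcounts: pp0:2 pp1:4 pp2:3 pp3:1 pp4:1 pp5:1 pp6:1 pp7:1 pp8:1 pp9:1

Answer: 10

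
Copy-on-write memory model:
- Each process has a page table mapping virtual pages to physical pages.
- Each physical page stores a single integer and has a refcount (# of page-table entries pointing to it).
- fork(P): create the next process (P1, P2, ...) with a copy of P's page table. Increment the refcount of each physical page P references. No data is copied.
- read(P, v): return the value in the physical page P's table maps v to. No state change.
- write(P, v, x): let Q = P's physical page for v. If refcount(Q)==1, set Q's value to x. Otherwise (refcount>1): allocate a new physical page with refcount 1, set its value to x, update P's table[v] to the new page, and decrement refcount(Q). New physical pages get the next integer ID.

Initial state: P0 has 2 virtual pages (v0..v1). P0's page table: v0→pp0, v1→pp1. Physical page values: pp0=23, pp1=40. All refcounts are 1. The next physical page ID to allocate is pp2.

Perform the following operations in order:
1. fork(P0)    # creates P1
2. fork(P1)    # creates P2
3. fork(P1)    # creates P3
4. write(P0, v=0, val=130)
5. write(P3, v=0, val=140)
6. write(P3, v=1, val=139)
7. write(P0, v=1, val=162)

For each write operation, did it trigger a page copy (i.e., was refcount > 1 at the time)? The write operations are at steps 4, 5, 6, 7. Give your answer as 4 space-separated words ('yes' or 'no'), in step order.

Op 1: fork(P0) -> P1. 2 ppages; refcounts: pp0:2 pp1:2
Op 2: fork(P1) -> P2. 2 ppages; refcounts: pp0:3 pp1:3
Op 3: fork(P1) -> P3. 2 ppages; refcounts: pp0:4 pp1:4
Op 4: write(P0, v0, 130). refcount(pp0)=4>1 -> COPY to pp2. 3 ppages; refcounts: pp0:3 pp1:4 pp2:1
Op 5: write(P3, v0, 140). refcount(pp0)=3>1 -> COPY to pp3. 4 ppages; refcounts: pp0:2 pp1:4 pp2:1 pp3:1
Op 6: write(P3, v1, 139). refcount(pp1)=4>1 -> COPY to pp4. 5 ppages; refcounts: pp0:2 pp1:3 pp2:1 pp3:1 pp4:1
Op 7: write(P0, v1, 162). refcount(pp1)=3>1 -> COPY to pp5. 6 ppages; refcounts: pp0:2 pp1:2 pp2:1 pp3:1 pp4:1 pp5:1

yes yes yes yes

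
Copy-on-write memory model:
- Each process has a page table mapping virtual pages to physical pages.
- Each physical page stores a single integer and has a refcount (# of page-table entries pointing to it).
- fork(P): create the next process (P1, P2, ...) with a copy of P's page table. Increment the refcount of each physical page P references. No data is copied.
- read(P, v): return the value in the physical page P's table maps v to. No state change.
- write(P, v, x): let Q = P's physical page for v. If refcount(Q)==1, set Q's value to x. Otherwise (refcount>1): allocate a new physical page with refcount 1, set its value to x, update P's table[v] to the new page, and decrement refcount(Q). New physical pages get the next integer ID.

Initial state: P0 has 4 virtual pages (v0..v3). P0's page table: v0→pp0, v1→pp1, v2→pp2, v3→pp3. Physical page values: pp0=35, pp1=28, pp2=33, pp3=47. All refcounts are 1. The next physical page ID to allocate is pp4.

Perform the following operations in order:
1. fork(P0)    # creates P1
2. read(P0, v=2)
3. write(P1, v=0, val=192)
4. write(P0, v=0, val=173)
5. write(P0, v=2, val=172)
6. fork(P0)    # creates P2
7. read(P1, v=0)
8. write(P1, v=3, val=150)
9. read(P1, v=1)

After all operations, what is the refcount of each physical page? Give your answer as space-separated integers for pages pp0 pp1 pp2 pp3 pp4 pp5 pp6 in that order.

Op 1: fork(P0) -> P1. 4 ppages; refcounts: pp0:2 pp1:2 pp2:2 pp3:2
Op 2: read(P0, v2) -> 33. No state change.
Op 3: write(P1, v0, 192). refcount(pp0)=2>1 -> COPY to pp4. 5 ppages; refcounts: pp0:1 pp1:2 pp2:2 pp3:2 pp4:1
Op 4: write(P0, v0, 173). refcount(pp0)=1 -> write in place. 5 ppages; refcounts: pp0:1 pp1:2 pp2:2 pp3:2 pp4:1
Op 5: write(P0, v2, 172). refcount(pp2)=2>1 -> COPY to pp5. 6 ppages; refcounts: pp0:1 pp1:2 pp2:1 pp3:2 pp4:1 pp5:1
Op 6: fork(P0) -> P2. 6 ppages; refcounts: pp0:2 pp1:3 pp2:1 pp3:3 pp4:1 pp5:2
Op 7: read(P1, v0) -> 192. No state change.
Op 8: write(P1, v3, 150). refcount(pp3)=3>1 -> COPY to pp6. 7 ppages; refcounts: pp0:2 pp1:3 pp2:1 pp3:2 pp4:1 pp5:2 pp6:1
Op 9: read(P1, v1) -> 28. No state change.

Answer: 2 3 1 2 1 2 1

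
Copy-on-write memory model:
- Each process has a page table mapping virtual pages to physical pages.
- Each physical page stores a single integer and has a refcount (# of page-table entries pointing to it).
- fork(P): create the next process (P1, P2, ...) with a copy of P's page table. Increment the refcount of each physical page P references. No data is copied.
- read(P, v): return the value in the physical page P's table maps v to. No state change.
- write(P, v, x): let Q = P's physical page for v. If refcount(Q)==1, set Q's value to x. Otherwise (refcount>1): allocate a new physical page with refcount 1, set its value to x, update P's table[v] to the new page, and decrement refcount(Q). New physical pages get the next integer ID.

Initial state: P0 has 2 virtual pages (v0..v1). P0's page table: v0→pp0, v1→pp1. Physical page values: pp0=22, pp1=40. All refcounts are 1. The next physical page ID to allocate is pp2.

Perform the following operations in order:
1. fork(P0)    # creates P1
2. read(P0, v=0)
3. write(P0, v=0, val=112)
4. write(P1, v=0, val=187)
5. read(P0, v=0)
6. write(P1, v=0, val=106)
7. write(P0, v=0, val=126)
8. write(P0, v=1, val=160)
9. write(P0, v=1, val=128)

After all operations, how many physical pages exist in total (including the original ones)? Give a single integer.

Op 1: fork(P0) -> P1. 2 ppages; refcounts: pp0:2 pp1:2
Op 2: read(P0, v0) -> 22. No state change.
Op 3: write(P0, v0, 112). refcount(pp0)=2>1 -> COPY to pp2. 3 ppages; refcounts: pp0:1 pp1:2 pp2:1
Op 4: write(P1, v0, 187). refcount(pp0)=1 -> write in place. 3 ppages; refcounts: pp0:1 pp1:2 pp2:1
Op 5: read(P0, v0) -> 112. No state change.
Op 6: write(P1, v0, 106). refcount(pp0)=1 -> write in place. 3 ppages; refcounts: pp0:1 pp1:2 pp2:1
Op 7: write(P0, v0, 126). refcount(pp2)=1 -> write in place. 3 ppages; refcounts: pp0:1 pp1:2 pp2:1
Op 8: write(P0, v1, 160). refcount(pp1)=2>1 -> COPY to pp3. 4 ppages; refcounts: pp0:1 pp1:1 pp2:1 pp3:1
Op 9: write(P0, v1, 128). refcount(pp3)=1 -> write in place. 4 ppages; refcounts: pp0:1 pp1:1 pp2:1 pp3:1

Answer: 4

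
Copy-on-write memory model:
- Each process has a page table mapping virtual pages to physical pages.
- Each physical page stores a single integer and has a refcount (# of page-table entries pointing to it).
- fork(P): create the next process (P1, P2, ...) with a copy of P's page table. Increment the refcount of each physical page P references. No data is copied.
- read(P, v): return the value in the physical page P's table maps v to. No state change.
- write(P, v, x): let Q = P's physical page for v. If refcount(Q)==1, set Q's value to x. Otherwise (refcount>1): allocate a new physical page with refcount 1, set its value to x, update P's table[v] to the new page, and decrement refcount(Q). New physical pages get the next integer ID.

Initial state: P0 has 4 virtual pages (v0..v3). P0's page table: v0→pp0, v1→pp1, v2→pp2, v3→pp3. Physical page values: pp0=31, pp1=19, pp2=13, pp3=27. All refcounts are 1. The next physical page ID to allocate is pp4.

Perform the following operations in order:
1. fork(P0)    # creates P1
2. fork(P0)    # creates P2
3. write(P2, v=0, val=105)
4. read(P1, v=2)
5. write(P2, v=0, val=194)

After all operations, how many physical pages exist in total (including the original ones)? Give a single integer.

Op 1: fork(P0) -> P1. 4 ppages; refcounts: pp0:2 pp1:2 pp2:2 pp3:2
Op 2: fork(P0) -> P2. 4 ppages; refcounts: pp0:3 pp1:3 pp2:3 pp3:3
Op 3: write(P2, v0, 105). refcount(pp0)=3>1 -> COPY to pp4. 5 ppages; refcounts: pp0:2 pp1:3 pp2:3 pp3:3 pp4:1
Op 4: read(P1, v2) -> 13. No state change.
Op 5: write(P2, v0, 194). refcount(pp4)=1 -> write in place. 5 ppages; refcounts: pp0:2 pp1:3 pp2:3 pp3:3 pp4:1

Answer: 5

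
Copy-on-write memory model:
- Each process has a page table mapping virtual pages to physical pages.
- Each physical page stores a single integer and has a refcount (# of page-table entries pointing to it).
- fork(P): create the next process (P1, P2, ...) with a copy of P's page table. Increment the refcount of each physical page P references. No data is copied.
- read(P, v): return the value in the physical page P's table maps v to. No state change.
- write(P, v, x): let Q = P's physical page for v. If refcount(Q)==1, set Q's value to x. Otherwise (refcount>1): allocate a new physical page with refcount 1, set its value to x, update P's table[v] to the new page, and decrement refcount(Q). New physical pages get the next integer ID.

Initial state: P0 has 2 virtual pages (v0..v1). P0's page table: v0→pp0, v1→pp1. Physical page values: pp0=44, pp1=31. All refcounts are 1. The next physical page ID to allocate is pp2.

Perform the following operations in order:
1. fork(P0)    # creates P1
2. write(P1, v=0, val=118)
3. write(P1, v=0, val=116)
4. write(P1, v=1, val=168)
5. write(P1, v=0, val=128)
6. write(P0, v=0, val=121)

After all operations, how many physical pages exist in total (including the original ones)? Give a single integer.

Op 1: fork(P0) -> P1. 2 ppages; refcounts: pp0:2 pp1:2
Op 2: write(P1, v0, 118). refcount(pp0)=2>1 -> COPY to pp2. 3 ppages; refcounts: pp0:1 pp1:2 pp2:1
Op 3: write(P1, v0, 116). refcount(pp2)=1 -> write in place. 3 ppages; refcounts: pp0:1 pp1:2 pp2:1
Op 4: write(P1, v1, 168). refcount(pp1)=2>1 -> COPY to pp3. 4 ppages; refcounts: pp0:1 pp1:1 pp2:1 pp3:1
Op 5: write(P1, v0, 128). refcount(pp2)=1 -> write in place. 4 ppages; refcounts: pp0:1 pp1:1 pp2:1 pp3:1
Op 6: write(P0, v0, 121). refcount(pp0)=1 -> write in place. 4 ppages; refcounts: pp0:1 pp1:1 pp2:1 pp3:1

Answer: 4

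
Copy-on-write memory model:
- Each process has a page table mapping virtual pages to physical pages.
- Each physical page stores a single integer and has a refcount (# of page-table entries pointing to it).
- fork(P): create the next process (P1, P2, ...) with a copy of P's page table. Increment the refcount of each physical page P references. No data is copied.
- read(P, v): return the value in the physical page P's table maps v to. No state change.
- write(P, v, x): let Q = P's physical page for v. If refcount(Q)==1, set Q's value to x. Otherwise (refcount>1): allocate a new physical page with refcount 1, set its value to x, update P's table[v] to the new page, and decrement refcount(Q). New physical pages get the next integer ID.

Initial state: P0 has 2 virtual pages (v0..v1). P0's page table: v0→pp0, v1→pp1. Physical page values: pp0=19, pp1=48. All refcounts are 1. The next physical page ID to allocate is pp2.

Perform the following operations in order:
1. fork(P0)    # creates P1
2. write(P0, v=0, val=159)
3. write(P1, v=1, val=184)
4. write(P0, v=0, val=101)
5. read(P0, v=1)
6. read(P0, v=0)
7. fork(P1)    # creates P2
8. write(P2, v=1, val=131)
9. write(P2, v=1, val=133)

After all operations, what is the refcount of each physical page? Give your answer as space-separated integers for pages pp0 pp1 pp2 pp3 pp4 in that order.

Answer: 2 1 1 1 1

Derivation:
Op 1: fork(P0) -> P1. 2 ppages; refcounts: pp0:2 pp1:2
Op 2: write(P0, v0, 159). refcount(pp0)=2>1 -> COPY to pp2. 3 ppages; refcounts: pp0:1 pp1:2 pp2:1
Op 3: write(P1, v1, 184). refcount(pp1)=2>1 -> COPY to pp3. 4 ppages; refcounts: pp0:1 pp1:1 pp2:1 pp3:1
Op 4: write(P0, v0, 101). refcount(pp2)=1 -> write in place. 4 ppages; refcounts: pp0:1 pp1:1 pp2:1 pp3:1
Op 5: read(P0, v1) -> 48. No state change.
Op 6: read(P0, v0) -> 101. No state change.
Op 7: fork(P1) -> P2. 4 ppages; refcounts: pp0:2 pp1:1 pp2:1 pp3:2
Op 8: write(P2, v1, 131). refcount(pp3)=2>1 -> COPY to pp4. 5 ppages; refcounts: pp0:2 pp1:1 pp2:1 pp3:1 pp4:1
Op 9: write(P2, v1, 133). refcount(pp4)=1 -> write in place. 5 ppages; refcounts: pp0:2 pp1:1 pp2:1 pp3:1 pp4:1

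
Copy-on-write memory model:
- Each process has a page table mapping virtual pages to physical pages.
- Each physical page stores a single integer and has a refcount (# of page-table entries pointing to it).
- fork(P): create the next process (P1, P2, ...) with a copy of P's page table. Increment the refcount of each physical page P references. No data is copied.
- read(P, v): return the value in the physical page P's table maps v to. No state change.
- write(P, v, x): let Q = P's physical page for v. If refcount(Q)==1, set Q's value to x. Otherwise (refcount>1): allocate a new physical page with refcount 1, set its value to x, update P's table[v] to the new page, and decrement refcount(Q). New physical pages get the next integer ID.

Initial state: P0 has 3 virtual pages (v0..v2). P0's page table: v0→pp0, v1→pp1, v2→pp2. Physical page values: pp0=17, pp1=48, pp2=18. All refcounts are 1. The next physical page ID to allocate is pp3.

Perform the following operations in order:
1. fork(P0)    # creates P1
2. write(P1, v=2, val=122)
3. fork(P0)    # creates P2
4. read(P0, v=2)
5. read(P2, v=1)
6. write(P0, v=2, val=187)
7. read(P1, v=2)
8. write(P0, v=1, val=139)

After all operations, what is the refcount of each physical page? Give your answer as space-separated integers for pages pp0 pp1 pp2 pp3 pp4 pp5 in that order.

Op 1: fork(P0) -> P1. 3 ppages; refcounts: pp0:2 pp1:2 pp2:2
Op 2: write(P1, v2, 122). refcount(pp2)=2>1 -> COPY to pp3. 4 ppages; refcounts: pp0:2 pp1:2 pp2:1 pp3:1
Op 3: fork(P0) -> P2. 4 ppages; refcounts: pp0:3 pp1:3 pp2:2 pp3:1
Op 4: read(P0, v2) -> 18. No state change.
Op 5: read(P2, v1) -> 48. No state change.
Op 6: write(P0, v2, 187). refcount(pp2)=2>1 -> COPY to pp4. 5 ppages; refcounts: pp0:3 pp1:3 pp2:1 pp3:1 pp4:1
Op 7: read(P1, v2) -> 122. No state change.
Op 8: write(P0, v1, 139). refcount(pp1)=3>1 -> COPY to pp5. 6 ppages; refcounts: pp0:3 pp1:2 pp2:1 pp3:1 pp4:1 pp5:1

Answer: 3 2 1 1 1 1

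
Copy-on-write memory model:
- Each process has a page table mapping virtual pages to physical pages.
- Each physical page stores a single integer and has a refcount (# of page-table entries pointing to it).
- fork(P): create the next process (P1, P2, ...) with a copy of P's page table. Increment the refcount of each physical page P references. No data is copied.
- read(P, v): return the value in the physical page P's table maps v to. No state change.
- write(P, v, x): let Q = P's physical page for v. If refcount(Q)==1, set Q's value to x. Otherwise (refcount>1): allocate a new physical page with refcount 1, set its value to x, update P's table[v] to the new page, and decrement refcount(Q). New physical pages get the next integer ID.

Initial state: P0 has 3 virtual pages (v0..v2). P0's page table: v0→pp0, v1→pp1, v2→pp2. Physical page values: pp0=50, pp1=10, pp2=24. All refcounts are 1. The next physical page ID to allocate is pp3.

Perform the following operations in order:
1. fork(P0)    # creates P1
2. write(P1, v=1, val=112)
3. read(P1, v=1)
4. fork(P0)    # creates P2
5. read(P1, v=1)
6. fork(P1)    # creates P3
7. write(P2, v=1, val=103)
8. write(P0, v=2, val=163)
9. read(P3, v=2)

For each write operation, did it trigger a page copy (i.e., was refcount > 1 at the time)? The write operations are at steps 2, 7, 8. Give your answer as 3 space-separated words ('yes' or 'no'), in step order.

Op 1: fork(P0) -> P1. 3 ppages; refcounts: pp0:2 pp1:2 pp2:2
Op 2: write(P1, v1, 112). refcount(pp1)=2>1 -> COPY to pp3. 4 ppages; refcounts: pp0:2 pp1:1 pp2:2 pp3:1
Op 3: read(P1, v1) -> 112. No state change.
Op 4: fork(P0) -> P2. 4 ppages; refcounts: pp0:3 pp1:2 pp2:3 pp3:1
Op 5: read(P1, v1) -> 112. No state change.
Op 6: fork(P1) -> P3. 4 ppages; refcounts: pp0:4 pp1:2 pp2:4 pp3:2
Op 7: write(P2, v1, 103). refcount(pp1)=2>1 -> COPY to pp4. 5 ppages; refcounts: pp0:4 pp1:1 pp2:4 pp3:2 pp4:1
Op 8: write(P0, v2, 163). refcount(pp2)=4>1 -> COPY to pp5. 6 ppages; refcounts: pp0:4 pp1:1 pp2:3 pp3:2 pp4:1 pp5:1
Op 9: read(P3, v2) -> 24. No state change.

yes yes yes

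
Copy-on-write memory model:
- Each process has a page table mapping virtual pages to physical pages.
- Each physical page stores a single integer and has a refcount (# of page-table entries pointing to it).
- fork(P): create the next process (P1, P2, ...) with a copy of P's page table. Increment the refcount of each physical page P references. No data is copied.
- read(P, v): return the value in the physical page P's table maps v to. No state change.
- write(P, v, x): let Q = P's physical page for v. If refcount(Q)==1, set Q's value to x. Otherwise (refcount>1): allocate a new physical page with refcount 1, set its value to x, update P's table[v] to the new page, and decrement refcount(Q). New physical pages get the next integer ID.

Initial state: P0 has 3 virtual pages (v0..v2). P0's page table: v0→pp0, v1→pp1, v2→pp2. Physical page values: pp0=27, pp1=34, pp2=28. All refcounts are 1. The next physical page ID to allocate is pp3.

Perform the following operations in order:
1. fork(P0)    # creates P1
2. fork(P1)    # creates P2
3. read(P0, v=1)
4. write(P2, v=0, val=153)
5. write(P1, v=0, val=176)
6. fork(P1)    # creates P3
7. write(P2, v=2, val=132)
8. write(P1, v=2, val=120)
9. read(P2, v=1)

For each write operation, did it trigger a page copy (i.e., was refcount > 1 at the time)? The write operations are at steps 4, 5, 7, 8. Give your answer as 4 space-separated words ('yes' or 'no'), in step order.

Op 1: fork(P0) -> P1. 3 ppages; refcounts: pp0:2 pp1:2 pp2:2
Op 2: fork(P1) -> P2. 3 ppages; refcounts: pp0:3 pp1:3 pp2:3
Op 3: read(P0, v1) -> 34. No state change.
Op 4: write(P2, v0, 153). refcount(pp0)=3>1 -> COPY to pp3. 4 ppages; refcounts: pp0:2 pp1:3 pp2:3 pp3:1
Op 5: write(P1, v0, 176). refcount(pp0)=2>1 -> COPY to pp4. 5 ppages; refcounts: pp0:1 pp1:3 pp2:3 pp3:1 pp4:1
Op 6: fork(P1) -> P3. 5 ppages; refcounts: pp0:1 pp1:4 pp2:4 pp3:1 pp4:2
Op 7: write(P2, v2, 132). refcount(pp2)=4>1 -> COPY to pp5. 6 ppages; refcounts: pp0:1 pp1:4 pp2:3 pp3:1 pp4:2 pp5:1
Op 8: write(P1, v2, 120). refcount(pp2)=3>1 -> COPY to pp6. 7 ppages; refcounts: pp0:1 pp1:4 pp2:2 pp3:1 pp4:2 pp5:1 pp6:1
Op 9: read(P2, v1) -> 34. No state change.

yes yes yes yes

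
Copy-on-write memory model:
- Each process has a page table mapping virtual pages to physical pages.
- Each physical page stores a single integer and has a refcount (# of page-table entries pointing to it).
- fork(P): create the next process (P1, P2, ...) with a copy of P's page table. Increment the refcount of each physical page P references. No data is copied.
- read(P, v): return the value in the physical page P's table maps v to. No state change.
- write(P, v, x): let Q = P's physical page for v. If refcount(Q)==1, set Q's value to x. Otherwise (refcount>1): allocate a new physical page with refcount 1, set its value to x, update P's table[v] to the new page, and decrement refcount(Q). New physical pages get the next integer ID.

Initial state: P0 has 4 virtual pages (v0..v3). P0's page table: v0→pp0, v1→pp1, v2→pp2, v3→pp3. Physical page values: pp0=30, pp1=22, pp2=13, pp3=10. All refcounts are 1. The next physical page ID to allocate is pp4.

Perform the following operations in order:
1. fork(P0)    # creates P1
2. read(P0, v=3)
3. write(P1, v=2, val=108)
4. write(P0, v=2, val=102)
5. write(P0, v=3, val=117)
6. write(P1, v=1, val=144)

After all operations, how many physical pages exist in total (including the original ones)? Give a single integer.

Answer: 7

Derivation:
Op 1: fork(P0) -> P1. 4 ppages; refcounts: pp0:2 pp1:2 pp2:2 pp3:2
Op 2: read(P0, v3) -> 10. No state change.
Op 3: write(P1, v2, 108). refcount(pp2)=2>1 -> COPY to pp4. 5 ppages; refcounts: pp0:2 pp1:2 pp2:1 pp3:2 pp4:1
Op 4: write(P0, v2, 102). refcount(pp2)=1 -> write in place. 5 ppages; refcounts: pp0:2 pp1:2 pp2:1 pp3:2 pp4:1
Op 5: write(P0, v3, 117). refcount(pp3)=2>1 -> COPY to pp5. 6 ppages; refcounts: pp0:2 pp1:2 pp2:1 pp3:1 pp4:1 pp5:1
Op 6: write(P1, v1, 144). refcount(pp1)=2>1 -> COPY to pp6. 7 ppages; refcounts: pp0:2 pp1:1 pp2:1 pp3:1 pp4:1 pp5:1 pp6:1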